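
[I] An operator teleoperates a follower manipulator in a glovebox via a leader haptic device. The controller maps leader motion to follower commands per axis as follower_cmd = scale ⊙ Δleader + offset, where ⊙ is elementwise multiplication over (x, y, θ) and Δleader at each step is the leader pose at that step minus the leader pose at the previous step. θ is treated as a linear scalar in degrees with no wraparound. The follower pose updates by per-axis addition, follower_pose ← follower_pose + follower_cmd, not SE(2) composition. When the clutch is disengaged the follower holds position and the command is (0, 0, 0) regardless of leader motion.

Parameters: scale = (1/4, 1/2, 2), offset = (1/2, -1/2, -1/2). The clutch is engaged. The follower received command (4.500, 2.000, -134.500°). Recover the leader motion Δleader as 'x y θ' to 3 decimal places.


16.000 5.000 -67.000

axis x: (4.500 − 1/2) / (1/4) = 16.000
axis y: (2.000 − -1/2) / (1/2) = 5.000
axis θ: (-134.500 − -1/2) / (2) = -67.000


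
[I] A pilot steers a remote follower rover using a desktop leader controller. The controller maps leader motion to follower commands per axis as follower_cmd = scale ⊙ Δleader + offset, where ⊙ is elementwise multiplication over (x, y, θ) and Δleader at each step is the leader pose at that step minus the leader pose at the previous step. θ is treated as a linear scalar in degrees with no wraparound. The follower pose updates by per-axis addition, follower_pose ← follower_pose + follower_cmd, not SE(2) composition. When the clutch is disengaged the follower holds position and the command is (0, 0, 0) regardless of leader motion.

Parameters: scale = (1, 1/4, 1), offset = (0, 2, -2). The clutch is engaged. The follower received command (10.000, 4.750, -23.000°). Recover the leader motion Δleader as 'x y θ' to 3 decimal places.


10.000 11.000 -21.000

axis x: (10.000 − 0) / (1) = 10.000
axis y: (4.750 − 2) / (1/4) = 11.000
axis θ: (-23.000 − -2) / (1) = -21.000


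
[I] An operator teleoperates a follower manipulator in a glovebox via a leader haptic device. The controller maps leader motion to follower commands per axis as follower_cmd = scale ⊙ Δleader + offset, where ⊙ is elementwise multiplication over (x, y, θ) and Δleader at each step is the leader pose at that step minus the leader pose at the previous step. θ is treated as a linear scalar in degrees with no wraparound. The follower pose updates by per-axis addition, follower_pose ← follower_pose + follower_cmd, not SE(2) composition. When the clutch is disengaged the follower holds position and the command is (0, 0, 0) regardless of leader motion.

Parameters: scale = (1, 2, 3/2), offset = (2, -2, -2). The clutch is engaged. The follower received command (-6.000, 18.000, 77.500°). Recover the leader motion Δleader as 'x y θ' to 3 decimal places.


-8.000 10.000 53.000

axis x: (-6.000 − 2) / (1) = -8.000
axis y: (18.000 − -2) / (2) = 10.000
axis θ: (77.500 − -2) / (3/2) = 53.000


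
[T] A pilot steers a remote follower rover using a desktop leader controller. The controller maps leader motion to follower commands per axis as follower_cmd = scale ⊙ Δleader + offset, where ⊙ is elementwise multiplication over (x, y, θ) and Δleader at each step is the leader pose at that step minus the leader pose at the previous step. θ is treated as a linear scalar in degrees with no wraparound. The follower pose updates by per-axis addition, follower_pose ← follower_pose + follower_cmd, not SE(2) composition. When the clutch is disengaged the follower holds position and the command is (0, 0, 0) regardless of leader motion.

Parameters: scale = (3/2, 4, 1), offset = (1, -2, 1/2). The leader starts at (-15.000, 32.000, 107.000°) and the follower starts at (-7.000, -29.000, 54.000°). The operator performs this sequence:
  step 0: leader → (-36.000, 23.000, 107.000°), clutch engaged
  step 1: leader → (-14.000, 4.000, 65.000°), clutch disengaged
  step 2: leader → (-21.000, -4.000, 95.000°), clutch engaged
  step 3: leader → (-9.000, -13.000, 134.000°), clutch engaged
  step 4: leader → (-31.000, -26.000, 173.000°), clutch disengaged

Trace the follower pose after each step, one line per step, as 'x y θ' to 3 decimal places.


-37.500 -67.000 54.500
-37.500 -67.000 54.500
-47.000 -101.000 85.000
-28.000 -139.000 124.500
-28.000 -139.000 124.500

step 0: Δleader=(-21.000, -9.000, 0.000°), engaged; cmd=(-30.500, -38.000, 0.500°) → follower=(-37.500, -67.000, 54.500°)
step 1: Δleader=(22.000, -19.000, -42.000°), disengaged; cmd=(0,0,0) → follower holds at (-37.500, -67.000, 54.500°)
step 2: Δleader=(-7.000, -8.000, 30.000°), engaged; cmd=(-9.500, -34.000, 30.500°) → follower=(-47.000, -101.000, 85.000°)
step 3: Δleader=(12.000, -9.000, 39.000°), engaged; cmd=(19.000, -38.000, 39.500°) → follower=(-28.000, -139.000, 124.500°)
step 4: Δleader=(-22.000, -13.000, 39.000°), disengaged; cmd=(0,0,0) → follower holds at (-28.000, -139.000, 124.500°)


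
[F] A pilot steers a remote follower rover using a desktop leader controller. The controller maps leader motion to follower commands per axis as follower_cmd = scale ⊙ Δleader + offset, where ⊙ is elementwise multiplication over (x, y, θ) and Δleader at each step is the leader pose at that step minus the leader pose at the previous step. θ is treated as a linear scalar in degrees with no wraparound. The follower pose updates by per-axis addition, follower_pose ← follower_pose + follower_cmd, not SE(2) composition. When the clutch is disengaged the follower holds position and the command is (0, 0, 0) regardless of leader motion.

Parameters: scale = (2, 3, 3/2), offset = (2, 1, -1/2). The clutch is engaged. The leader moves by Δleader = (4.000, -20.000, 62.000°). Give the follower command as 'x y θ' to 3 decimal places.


axis x: 2·4.000 + 2 = 10.000
axis y: 3·-20.000 + 1 = -59.000
axis θ: 3/2·62.000 + -1/2 = 92.500

10.000 -59.000 92.500


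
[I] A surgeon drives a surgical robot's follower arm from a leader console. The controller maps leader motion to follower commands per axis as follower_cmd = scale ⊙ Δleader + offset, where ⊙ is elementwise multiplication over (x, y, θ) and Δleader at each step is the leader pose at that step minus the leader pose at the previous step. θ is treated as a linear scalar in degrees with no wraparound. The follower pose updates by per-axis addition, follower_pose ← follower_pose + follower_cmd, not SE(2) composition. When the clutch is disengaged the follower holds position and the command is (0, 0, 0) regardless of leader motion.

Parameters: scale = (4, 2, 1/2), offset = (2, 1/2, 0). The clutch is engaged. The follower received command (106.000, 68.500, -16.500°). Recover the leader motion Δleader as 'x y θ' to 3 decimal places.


26.000 34.000 -33.000

axis x: (106.000 − 2) / (4) = 26.000
axis y: (68.500 − 1/2) / (2) = 34.000
axis θ: (-16.500 − 0) / (1/2) = -33.000


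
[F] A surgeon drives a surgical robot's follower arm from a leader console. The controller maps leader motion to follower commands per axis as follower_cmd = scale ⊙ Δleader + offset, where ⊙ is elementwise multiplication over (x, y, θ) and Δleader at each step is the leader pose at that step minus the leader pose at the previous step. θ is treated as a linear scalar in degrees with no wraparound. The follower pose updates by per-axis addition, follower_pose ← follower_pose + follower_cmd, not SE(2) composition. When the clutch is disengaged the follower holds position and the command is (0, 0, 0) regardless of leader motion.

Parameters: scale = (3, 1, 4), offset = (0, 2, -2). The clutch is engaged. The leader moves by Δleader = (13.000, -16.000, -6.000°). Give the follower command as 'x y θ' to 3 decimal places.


39.000 -14.000 -26.000

axis x: 3·13.000 + 0 = 39.000
axis y: 1·-16.000 + 2 = -14.000
axis θ: 4·-6.000 + -2 = -26.000


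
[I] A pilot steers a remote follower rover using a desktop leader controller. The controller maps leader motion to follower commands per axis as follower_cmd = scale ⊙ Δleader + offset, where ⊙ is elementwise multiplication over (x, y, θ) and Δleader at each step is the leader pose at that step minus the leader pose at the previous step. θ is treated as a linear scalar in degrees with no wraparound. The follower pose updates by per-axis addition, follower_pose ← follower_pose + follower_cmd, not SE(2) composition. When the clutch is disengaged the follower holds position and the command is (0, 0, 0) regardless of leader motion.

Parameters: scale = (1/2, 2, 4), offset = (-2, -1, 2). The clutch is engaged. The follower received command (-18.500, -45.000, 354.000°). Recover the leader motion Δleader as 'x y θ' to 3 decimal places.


-33.000 -22.000 88.000

axis x: (-18.500 − -2) / (1/2) = -33.000
axis y: (-45.000 − -1) / (2) = -22.000
axis θ: (354.000 − 2) / (4) = 88.000


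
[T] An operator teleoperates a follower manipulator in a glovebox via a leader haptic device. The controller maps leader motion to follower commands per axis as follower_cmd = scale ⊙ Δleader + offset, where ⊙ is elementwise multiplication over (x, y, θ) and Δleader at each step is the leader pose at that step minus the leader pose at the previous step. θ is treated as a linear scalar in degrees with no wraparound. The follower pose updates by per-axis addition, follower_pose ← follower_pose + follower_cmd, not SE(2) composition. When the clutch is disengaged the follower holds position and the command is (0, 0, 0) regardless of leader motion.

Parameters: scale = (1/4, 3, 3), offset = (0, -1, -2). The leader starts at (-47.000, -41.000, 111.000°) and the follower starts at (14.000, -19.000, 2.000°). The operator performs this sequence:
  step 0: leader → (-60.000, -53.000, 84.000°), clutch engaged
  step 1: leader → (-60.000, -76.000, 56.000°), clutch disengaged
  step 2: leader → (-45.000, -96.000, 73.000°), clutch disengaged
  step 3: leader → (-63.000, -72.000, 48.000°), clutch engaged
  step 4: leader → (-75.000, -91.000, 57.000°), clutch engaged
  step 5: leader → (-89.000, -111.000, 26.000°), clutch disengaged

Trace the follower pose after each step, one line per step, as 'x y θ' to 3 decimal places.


10.750 -56.000 -81.000
10.750 -56.000 -81.000
10.750 -56.000 -81.000
6.250 15.000 -158.000
3.250 -43.000 -133.000
3.250 -43.000 -133.000

step 0: Δleader=(-13.000, -12.000, -27.000°), engaged; cmd=(-3.250, -37.000, -83.000°) → follower=(10.750, -56.000, -81.000°)
step 1: Δleader=(0.000, -23.000, -28.000°), disengaged; cmd=(0,0,0) → follower holds at (10.750, -56.000, -81.000°)
step 2: Δleader=(15.000, -20.000, 17.000°), disengaged; cmd=(0,0,0) → follower holds at (10.750, -56.000, -81.000°)
step 3: Δleader=(-18.000, 24.000, -25.000°), engaged; cmd=(-4.500, 71.000, -77.000°) → follower=(6.250, 15.000, -158.000°)
step 4: Δleader=(-12.000, -19.000, 9.000°), engaged; cmd=(-3.000, -58.000, 25.000°) → follower=(3.250, -43.000, -133.000°)
step 5: Δleader=(-14.000, -20.000, -31.000°), disengaged; cmd=(0,0,0) → follower holds at (3.250, -43.000, -133.000°)


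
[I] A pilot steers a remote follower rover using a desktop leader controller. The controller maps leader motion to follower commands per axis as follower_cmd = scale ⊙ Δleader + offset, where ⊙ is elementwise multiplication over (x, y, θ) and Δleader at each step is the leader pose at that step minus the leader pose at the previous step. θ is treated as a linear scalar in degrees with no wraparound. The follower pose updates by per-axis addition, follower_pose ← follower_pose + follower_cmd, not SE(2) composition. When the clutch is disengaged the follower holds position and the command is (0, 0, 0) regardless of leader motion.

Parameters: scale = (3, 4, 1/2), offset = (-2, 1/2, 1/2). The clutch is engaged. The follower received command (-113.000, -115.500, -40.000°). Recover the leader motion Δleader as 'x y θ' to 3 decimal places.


-37.000 -29.000 -81.000

axis x: (-113.000 − -2) / (3) = -37.000
axis y: (-115.500 − 1/2) / (4) = -29.000
axis θ: (-40.000 − 1/2) / (1/2) = -81.000


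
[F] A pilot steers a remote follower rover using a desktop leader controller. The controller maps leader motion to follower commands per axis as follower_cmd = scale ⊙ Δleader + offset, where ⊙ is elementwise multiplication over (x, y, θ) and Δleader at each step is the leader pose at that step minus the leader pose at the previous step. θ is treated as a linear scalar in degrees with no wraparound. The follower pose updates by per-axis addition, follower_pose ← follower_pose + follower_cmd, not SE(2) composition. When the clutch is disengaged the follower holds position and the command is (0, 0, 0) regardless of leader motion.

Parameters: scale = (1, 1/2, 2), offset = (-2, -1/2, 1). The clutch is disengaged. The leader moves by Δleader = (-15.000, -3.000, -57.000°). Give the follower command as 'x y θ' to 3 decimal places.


clutch disengaged → follower holds; cmd = (0, 0, 0)

0.000 0.000 0.000


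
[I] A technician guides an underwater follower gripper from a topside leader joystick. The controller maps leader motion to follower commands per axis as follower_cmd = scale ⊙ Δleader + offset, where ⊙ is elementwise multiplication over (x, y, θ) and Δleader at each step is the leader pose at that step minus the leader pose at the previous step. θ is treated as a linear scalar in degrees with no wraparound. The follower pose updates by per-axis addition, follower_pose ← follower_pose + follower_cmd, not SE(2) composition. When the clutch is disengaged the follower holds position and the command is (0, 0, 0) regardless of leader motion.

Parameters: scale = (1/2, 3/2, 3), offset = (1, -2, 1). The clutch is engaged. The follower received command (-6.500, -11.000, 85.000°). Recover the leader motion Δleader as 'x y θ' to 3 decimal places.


axis x: (-6.500 − 1) / (1/2) = -15.000
axis y: (-11.000 − -2) / (3/2) = -6.000
axis θ: (85.000 − 1) / (3) = 28.000

-15.000 -6.000 28.000


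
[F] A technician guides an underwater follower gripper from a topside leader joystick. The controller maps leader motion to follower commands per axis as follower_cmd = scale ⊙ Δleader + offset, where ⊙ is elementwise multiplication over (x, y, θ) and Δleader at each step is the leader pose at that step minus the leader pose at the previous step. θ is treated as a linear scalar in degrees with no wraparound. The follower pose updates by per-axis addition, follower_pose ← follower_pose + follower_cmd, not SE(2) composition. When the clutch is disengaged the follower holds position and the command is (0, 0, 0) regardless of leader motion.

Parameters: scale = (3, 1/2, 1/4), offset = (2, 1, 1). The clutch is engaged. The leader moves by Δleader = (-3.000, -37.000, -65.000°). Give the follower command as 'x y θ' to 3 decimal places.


axis x: 3·-3.000 + 2 = -7.000
axis y: 1/2·-37.000 + 1 = -17.500
axis θ: 1/4·-65.000 + 1 = -15.250

-7.000 -17.500 -15.250


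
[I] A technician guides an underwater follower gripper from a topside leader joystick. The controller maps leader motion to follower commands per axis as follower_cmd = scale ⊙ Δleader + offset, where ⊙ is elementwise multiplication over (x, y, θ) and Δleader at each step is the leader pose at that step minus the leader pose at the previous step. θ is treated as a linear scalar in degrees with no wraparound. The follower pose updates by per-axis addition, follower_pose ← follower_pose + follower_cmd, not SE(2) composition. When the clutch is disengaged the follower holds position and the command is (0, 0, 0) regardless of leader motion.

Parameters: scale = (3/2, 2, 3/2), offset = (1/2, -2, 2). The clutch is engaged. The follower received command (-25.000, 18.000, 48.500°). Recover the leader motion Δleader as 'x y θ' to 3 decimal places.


-17.000 10.000 31.000

axis x: (-25.000 − 1/2) / (3/2) = -17.000
axis y: (18.000 − -2) / (2) = 10.000
axis θ: (48.500 − 2) / (3/2) = 31.000


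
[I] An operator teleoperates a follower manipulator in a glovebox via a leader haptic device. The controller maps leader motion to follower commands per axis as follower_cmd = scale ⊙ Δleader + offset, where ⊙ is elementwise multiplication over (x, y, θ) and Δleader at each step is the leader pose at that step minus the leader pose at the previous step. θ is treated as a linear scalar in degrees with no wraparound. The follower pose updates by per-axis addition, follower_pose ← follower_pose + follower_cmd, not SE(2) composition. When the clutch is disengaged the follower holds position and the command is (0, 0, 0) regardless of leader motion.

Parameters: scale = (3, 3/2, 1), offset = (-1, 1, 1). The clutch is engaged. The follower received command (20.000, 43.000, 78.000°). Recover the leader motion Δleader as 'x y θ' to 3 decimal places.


7.000 28.000 77.000

axis x: (20.000 − -1) / (3) = 7.000
axis y: (43.000 − 1) / (3/2) = 28.000
axis θ: (78.000 − 1) / (1) = 77.000


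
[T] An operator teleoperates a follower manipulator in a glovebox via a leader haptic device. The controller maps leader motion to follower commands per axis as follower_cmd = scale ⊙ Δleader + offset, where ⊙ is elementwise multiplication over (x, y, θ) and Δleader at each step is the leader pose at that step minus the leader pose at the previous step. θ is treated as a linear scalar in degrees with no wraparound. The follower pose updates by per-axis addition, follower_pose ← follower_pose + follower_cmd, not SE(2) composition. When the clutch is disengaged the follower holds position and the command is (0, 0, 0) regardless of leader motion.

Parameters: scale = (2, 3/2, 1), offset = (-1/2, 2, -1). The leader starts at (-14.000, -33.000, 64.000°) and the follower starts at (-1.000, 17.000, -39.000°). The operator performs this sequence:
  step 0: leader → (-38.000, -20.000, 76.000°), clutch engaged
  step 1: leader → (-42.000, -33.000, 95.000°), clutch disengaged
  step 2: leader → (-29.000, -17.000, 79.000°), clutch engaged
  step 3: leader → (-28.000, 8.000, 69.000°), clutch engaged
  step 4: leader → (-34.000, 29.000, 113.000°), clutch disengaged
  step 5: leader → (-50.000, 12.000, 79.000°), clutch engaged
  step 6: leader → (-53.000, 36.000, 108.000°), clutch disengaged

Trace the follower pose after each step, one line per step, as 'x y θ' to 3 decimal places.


-49.500 38.500 -28.000
-49.500 38.500 -28.000
-24.000 64.500 -45.000
-22.500 104.000 -56.000
-22.500 104.000 -56.000
-55.000 80.500 -91.000
-55.000 80.500 -91.000

step 0: Δleader=(-24.000, 13.000, 12.000°), engaged; cmd=(-48.500, 21.500, 11.000°) → follower=(-49.500, 38.500, -28.000°)
step 1: Δleader=(-4.000, -13.000, 19.000°), disengaged; cmd=(0,0,0) → follower holds at (-49.500, 38.500, -28.000°)
step 2: Δleader=(13.000, 16.000, -16.000°), engaged; cmd=(25.500, 26.000, -17.000°) → follower=(-24.000, 64.500, -45.000°)
step 3: Δleader=(1.000, 25.000, -10.000°), engaged; cmd=(1.500, 39.500, -11.000°) → follower=(-22.500, 104.000, -56.000°)
step 4: Δleader=(-6.000, 21.000, 44.000°), disengaged; cmd=(0,0,0) → follower holds at (-22.500, 104.000, -56.000°)
step 5: Δleader=(-16.000, -17.000, -34.000°), engaged; cmd=(-32.500, -23.500, -35.000°) → follower=(-55.000, 80.500, -91.000°)
step 6: Δleader=(-3.000, 24.000, 29.000°), disengaged; cmd=(0,0,0) → follower holds at (-55.000, 80.500, -91.000°)


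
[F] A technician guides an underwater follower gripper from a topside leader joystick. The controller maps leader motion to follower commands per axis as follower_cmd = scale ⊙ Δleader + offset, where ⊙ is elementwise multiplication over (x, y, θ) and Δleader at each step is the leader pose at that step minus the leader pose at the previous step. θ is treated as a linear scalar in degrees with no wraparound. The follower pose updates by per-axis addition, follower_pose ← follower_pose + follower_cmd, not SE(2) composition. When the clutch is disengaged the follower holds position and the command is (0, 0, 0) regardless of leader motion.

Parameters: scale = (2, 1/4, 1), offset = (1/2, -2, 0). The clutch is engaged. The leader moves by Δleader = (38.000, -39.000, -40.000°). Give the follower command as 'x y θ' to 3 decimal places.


76.500 -11.750 -40.000

axis x: 2·38.000 + 1/2 = 76.500
axis y: 1/4·-39.000 + -2 = -11.750
axis θ: 1·-40.000 + 0 = -40.000


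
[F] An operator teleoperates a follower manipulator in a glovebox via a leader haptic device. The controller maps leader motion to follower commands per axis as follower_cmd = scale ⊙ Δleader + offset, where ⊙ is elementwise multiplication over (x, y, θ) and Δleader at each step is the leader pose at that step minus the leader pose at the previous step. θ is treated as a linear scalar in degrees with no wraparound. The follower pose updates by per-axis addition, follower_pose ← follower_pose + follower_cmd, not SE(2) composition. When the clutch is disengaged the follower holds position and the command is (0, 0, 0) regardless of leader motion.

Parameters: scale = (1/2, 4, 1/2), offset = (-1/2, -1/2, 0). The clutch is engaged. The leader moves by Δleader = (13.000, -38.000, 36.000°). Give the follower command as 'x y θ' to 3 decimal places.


axis x: 1/2·13.000 + -1/2 = 6.000
axis y: 4·-38.000 + -1/2 = -152.500
axis θ: 1/2·36.000 + 0 = 18.000

6.000 -152.500 18.000


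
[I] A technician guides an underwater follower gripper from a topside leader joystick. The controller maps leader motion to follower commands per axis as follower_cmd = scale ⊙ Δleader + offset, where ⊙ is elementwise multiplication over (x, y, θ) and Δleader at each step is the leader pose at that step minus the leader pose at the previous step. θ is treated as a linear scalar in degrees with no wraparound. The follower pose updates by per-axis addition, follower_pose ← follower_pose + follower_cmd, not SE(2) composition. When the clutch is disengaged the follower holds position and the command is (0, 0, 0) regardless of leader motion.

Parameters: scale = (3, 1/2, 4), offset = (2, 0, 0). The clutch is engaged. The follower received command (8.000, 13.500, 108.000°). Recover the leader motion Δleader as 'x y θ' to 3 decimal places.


axis x: (8.000 − 2) / (3) = 2.000
axis y: (13.500 − 0) / (1/2) = 27.000
axis θ: (108.000 − 0) / (4) = 27.000

2.000 27.000 27.000


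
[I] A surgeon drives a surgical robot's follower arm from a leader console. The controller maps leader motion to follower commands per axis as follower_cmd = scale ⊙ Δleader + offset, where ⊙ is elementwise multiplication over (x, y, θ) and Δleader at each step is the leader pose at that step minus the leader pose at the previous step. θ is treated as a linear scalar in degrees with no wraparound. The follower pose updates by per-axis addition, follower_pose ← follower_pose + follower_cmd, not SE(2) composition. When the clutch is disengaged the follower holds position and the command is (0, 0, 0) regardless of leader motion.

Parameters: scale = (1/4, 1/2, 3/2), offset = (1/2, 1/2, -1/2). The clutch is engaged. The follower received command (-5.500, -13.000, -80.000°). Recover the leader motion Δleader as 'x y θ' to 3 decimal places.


axis x: (-5.500 − 1/2) / (1/4) = -24.000
axis y: (-13.000 − 1/2) / (1/2) = -27.000
axis θ: (-80.000 − -1/2) / (3/2) = -53.000

-24.000 -27.000 -53.000


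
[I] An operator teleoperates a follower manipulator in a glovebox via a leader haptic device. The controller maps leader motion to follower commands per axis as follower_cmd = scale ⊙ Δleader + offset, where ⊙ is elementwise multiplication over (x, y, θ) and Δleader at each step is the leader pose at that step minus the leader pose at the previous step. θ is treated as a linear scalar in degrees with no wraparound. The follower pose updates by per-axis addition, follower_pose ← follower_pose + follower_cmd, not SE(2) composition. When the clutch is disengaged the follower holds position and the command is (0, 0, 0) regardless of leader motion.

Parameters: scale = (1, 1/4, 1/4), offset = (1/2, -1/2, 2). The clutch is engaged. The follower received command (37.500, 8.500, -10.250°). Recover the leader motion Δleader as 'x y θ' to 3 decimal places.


axis x: (37.500 − 1/2) / (1) = 37.000
axis y: (8.500 − -1/2) / (1/4) = 36.000
axis θ: (-10.250 − 2) / (1/4) = -49.000

37.000 36.000 -49.000


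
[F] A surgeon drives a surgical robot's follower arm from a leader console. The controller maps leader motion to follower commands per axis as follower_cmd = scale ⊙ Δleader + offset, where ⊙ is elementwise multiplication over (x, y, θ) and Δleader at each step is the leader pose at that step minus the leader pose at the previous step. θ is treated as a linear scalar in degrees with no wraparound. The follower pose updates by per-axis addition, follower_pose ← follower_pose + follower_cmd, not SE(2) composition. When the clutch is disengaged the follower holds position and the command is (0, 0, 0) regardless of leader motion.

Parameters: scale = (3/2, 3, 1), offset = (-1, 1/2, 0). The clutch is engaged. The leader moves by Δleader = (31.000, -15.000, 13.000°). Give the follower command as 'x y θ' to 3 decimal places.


axis x: 3/2·31.000 + -1 = 45.500
axis y: 3·-15.000 + 1/2 = -44.500
axis θ: 1·13.000 + 0 = 13.000

45.500 -44.500 13.000


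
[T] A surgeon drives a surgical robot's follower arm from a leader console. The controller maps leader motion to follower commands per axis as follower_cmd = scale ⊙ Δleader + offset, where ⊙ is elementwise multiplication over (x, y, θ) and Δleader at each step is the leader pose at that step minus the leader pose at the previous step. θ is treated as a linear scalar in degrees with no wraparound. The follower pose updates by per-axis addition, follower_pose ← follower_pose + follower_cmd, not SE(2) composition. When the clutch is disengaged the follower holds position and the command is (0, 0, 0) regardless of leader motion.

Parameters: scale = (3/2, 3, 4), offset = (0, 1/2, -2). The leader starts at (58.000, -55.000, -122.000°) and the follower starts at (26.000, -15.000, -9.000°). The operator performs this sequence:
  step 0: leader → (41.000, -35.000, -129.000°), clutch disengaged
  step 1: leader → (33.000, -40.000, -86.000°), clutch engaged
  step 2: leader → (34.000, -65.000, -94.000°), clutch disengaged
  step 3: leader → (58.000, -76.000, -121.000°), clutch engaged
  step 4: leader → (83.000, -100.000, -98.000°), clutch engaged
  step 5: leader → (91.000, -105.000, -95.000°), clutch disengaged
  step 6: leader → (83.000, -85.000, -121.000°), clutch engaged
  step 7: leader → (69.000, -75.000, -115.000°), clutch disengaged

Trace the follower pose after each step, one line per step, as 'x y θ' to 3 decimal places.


26.000 -15.000 -9.000
14.000 -29.500 161.000
14.000 -29.500 161.000
50.000 -62.000 51.000
87.500 -133.500 141.000
87.500 -133.500 141.000
75.500 -73.000 35.000
75.500 -73.000 35.000

step 0: Δleader=(-17.000, 20.000, -7.000°), disengaged; cmd=(0,0,0) → follower holds at (26.000, -15.000, -9.000°)
step 1: Δleader=(-8.000, -5.000, 43.000°), engaged; cmd=(-12.000, -14.500, 170.000°) → follower=(14.000, -29.500, 161.000°)
step 2: Δleader=(1.000, -25.000, -8.000°), disengaged; cmd=(0,0,0) → follower holds at (14.000, -29.500, 161.000°)
step 3: Δleader=(24.000, -11.000, -27.000°), engaged; cmd=(36.000, -32.500, -110.000°) → follower=(50.000, -62.000, 51.000°)
step 4: Δleader=(25.000, -24.000, 23.000°), engaged; cmd=(37.500, -71.500, 90.000°) → follower=(87.500, -133.500, 141.000°)
step 5: Δleader=(8.000, -5.000, 3.000°), disengaged; cmd=(0,0,0) → follower holds at (87.500, -133.500, 141.000°)
step 6: Δleader=(-8.000, 20.000, -26.000°), engaged; cmd=(-12.000, 60.500, -106.000°) → follower=(75.500, -73.000, 35.000°)
step 7: Δleader=(-14.000, 10.000, 6.000°), disengaged; cmd=(0,0,0) → follower holds at (75.500, -73.000, 35.000°)


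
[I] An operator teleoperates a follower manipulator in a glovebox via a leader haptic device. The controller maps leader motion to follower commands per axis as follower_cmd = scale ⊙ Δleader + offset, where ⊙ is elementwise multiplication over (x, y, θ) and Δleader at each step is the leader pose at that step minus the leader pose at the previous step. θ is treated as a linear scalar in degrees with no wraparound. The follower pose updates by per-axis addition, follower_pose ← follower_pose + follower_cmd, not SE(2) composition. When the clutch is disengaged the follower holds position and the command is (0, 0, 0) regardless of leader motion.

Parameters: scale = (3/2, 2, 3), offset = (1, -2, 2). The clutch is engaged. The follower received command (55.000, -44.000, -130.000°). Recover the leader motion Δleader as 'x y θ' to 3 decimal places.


axis x: (55.000 − 1) / (3/2) = 36.000
axis y: (-44.000 − -2) / (2) = -21.000
axis θ: (-130.000 − 2) / (3) = -44.000

36.000 -21.000 -44.000


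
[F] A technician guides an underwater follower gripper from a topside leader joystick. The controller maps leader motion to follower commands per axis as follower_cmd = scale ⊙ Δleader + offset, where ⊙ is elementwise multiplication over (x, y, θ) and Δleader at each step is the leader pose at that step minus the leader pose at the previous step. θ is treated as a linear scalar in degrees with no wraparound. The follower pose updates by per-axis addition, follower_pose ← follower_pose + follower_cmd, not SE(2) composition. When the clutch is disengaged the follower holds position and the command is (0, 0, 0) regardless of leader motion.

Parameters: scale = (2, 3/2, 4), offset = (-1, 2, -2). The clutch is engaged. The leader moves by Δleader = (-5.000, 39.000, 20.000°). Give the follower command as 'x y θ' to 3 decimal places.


-11.000 60.500 78.000

axis x: 2·-5.000 + -1 = -11.000
axis y: 3/2·39.000 + 2 = 60.500
axis θ: 4·20.000 + -2 = 78.000


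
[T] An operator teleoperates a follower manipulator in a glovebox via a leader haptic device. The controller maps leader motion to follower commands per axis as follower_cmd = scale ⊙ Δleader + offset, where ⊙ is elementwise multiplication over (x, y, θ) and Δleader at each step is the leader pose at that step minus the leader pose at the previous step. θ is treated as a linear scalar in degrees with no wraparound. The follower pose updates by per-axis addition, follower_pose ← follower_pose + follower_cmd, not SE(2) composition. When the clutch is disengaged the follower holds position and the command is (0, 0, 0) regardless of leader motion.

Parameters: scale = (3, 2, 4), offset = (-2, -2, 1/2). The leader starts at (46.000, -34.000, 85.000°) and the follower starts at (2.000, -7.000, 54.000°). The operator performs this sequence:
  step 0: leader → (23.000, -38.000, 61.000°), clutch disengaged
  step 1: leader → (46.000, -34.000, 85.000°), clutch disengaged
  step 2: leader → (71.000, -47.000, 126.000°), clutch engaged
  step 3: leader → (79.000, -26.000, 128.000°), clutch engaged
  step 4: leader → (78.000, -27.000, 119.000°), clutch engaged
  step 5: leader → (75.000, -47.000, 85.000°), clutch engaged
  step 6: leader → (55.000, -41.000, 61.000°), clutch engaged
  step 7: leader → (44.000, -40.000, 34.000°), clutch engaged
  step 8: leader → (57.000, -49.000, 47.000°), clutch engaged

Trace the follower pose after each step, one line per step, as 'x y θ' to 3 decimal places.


2.000 -7.000 54.000
2.000 -7.000 54.000
75.000 -35.000 218.500
97.000 5.000 227.000
92.000 1.000 191.500
81.000 -41.000 56.000
19.000 -31.000 -39.500
-16.000 -31.000 -147.000
21.000 -51.000 -94.500

step 0: Δleader=(-23.000, -4.000, -24.000°), disengaged; cmd=(0,0,0) → follower holds at (2.000, -7.000, 54.000°)
step 1: Δleader=(23.000, 4.000, 24.000°), disengaged; cmd=(0,0,0) → follower holds at (2.000, -7.000, 54.000°)
step 2: Δleader=(25.000, -13.000, 41.000°), engaged; cmd=(73.000, -28.000, 164.500°) → follower=(75.000, -35.000, 218.500°)
step 3: Δleader=(8.000, 21.000, 2.000°), engaged; cmd=(22.000, 40.000, 8.500°) → follower=(97.000, 5.000, 227.000°)
step 4: Δleader=(-1.000, -1.000, -9.000°), engaged; cmd=(-5.000, -4.000, -35.500°) → follower=(92.000, 1.000, 191.500°)
step 5: Δleader=(-3.000, -20.000, -34.000°), engaged; cmd=(-11.000, -42.000, -135.500°) → follower=(81.000, -41.000, 56.000°)
step 6: Δleader=(-20.000, 6.000, -24.000°), engaged; cmd=(-62.000, 10.000, -95.500°) → follower=(19.000, -31.000, -39.500°)
step 7: Δleader=(-11.000, 1.000, -27.000°), engaged; cmd=(-35.000, 0.000, -107.500°) → follower=(-16.000, -31.000, -147.000°)
step 8: Δleader=(13.000, -9.000, 13.000°), engaged; cmd=(37.000, -20.000, 52.500°) → follower=(21.000, -51.000, -94.500°)


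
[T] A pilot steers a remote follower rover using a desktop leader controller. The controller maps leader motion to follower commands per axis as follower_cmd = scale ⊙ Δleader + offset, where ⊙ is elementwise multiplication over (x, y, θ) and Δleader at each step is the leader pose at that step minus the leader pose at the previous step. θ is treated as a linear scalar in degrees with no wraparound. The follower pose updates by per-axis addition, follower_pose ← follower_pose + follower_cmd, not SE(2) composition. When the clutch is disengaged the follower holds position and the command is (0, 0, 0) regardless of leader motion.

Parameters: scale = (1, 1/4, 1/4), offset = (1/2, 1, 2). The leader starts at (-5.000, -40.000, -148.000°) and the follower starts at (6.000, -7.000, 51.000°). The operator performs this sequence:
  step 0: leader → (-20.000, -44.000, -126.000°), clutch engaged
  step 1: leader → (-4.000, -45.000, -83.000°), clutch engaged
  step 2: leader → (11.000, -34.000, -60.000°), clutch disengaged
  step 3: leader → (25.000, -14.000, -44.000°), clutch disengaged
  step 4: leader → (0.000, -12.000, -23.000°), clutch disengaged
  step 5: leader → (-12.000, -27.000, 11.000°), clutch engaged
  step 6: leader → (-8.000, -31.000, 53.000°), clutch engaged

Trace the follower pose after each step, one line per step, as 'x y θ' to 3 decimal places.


step 0: Δleader=(-15.000, -4.000, 22.000°), engaged; cmd=(-14.500, 0.000, 7.500°) → follower=(-8.500, -7.000, 58.500°)
step 1: Δleader=(16.000, -1.000, 43.000°), engaged; cmd=(16.500, 0.750, 12.750°) → follower=(8.000, -6.250, 71.250°)
step 2: Δleader=(15.000, 11.000, 23.000°), disengaged; cmd=(0,0,0) → follower holds at (8.000, -6.250, 71.250°)
step 3: Δleader=(14.000, 20.000, 16.000°), disengaged; cmd=(0,0,0) → follower holds at (8.000, -6.250, 71.250°)
step 4: Δleader=(-25.000, 2.000, 21.000°), disengaged; cmd=(0,0,0) → follower holds at (8.000, -6.250, 71.250°)
step 5: Δleader=(-12.000, -15.000, 34.000°), engaged; cmd=(-11.500, -2.750, 10.500°) → follower=(-3.500, -9.000, 81.750°)
step 6: Δleader=(4.000, -4.000, 42.000°), engaged; cmd=(4.500, 0.000, 12.500°) → follower=(1.000, -9.000, 94.250°)

-8.500 -7.000 58.500
8.000 -6.250 71.250
8.000 -6.250 71.250
8.000 -6.250 71.250
8.000 -6.250 71.250
-3.500 -9.000 81.750
1.000 -9.000 94.250


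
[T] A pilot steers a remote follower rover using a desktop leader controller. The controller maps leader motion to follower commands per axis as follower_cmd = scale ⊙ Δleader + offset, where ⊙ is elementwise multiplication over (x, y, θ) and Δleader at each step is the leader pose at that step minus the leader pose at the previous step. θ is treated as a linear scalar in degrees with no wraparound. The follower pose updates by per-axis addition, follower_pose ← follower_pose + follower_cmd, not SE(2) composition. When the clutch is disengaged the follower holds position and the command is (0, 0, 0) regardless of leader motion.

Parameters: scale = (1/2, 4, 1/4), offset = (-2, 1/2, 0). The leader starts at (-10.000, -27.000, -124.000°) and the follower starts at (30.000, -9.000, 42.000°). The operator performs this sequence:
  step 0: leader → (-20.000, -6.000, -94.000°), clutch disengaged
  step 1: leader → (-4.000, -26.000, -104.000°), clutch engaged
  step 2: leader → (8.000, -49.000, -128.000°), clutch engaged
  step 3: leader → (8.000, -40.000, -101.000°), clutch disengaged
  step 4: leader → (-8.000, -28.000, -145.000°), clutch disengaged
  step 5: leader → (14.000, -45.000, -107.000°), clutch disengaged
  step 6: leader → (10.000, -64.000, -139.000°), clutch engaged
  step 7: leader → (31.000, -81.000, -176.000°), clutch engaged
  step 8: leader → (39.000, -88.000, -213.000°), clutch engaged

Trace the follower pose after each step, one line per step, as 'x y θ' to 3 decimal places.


30.000 -9.000 42.000
36.000 -88.500 39.500
40.000 -180.000 33.500
40.000 -180.000 33.500
40.000 -180.000 33.500
40.000 -180.000 33.500
36.000 -255.500 25.500
44.500 -323.000 16.250
46.500 -350.500 7.000

step 0: Δleader=(-10.000, 21.000, 30.000°), disengaged; cmd=(0,0,0) → follower holds at (30.000, -9.000, 42.000°)
step 1: Δleader=(16.000, -20.000, -10.000°), engaged; cmd=(6.000, -79.500, -2.500°) → follower=(36.000, -88.500, 39.500°)
step 2: Δleader=(12.000, -23.000, -24.000°), engaged; cmd=(4.000, -91.500, -6.000°) → follower=(40.000, -180.000, 33.500°)
step 3: Δleader=(0.000, 9.000, 27.000°), disengaged; cmd=(0,0,0) → follower holds at (40.000, -180.000, 33.500°)
step 4: Δleader=(-16.000, 12.000, -44.000°), disengaged; cmd=(0,0,0) → follower holds at (40.000, -180.000, 33.500°)
step 5: Δleader=(22.000, -17.000, 38.000°), disengaged; cmd=(0,0,0) → follower holds at (40.000, -180.000, 33.500°)
step 6: Δleader=(-4.000, -19.000, -32.000°), engaged; cmd=(-4.000, -75.500, -8.000°) → follower=(36.000, -255.500, 25.500°)
step 7: Δleader=(21.000, -17.000, -37.000°), engaged; cmd=(8.500, -67.500, -9.250°) → follower=(44.500, -323.000, 16.250°)
step 8: Δleader=(8.000, -7.000, -37.000°), engaged; cmd=(2.000, -27.500, -9.250°) → follower=(46.500, -350.500, 7.000°)


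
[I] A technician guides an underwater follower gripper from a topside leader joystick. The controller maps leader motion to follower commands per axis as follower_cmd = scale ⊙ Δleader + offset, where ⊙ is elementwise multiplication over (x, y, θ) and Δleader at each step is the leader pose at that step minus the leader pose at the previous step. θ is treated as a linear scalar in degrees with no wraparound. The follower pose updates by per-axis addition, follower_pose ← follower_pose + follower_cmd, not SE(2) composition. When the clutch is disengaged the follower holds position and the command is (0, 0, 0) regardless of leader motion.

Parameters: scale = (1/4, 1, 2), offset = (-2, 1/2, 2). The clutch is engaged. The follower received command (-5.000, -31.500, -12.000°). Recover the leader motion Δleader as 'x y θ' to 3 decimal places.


axis x: (-5.000 − -2) / (1/4) = -12.000
axis y: (-31.500 − 1/2) / (1) = -32.000
axis θ: (-12.000 − 2) / (2) = -7.000

-12.000 -32.000 -7.000


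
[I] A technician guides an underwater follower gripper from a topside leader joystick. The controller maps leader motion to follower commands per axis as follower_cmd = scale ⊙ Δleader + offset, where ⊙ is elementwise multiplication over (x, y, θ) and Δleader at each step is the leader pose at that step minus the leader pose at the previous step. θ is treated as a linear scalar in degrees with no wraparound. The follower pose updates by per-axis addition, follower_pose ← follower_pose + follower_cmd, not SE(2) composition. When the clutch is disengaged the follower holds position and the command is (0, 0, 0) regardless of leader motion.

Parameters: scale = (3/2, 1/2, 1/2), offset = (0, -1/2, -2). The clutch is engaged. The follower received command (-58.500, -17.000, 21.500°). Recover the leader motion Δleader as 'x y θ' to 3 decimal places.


axis x: (-58.500 − 0) / (3/2) = -39.000
axis y: (-17.000 − -1/2) / (1/2) = -33.000
axis θ: (21.500 − -2) / (1/2) = 47.000

-39.000 -33.000 47.000
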